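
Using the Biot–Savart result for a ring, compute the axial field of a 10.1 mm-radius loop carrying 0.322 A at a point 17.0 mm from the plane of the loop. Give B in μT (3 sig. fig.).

B ≈ 2.67 μT

On the axis of a circular loop, B = μ₀IR² / [2(R²+z²)^(3/2)].
R² + z² = (0.0101)² + (0.017)² = 0.000391 m², and (R²+z²)^(3/2) = 7.73×10⁻⁶ m³.
B = (4π×10⁻⁷ × 0.322 × 0.000102) / (2 × 7.73×10⁻⁶) = 2.67×10⁻⁶ T.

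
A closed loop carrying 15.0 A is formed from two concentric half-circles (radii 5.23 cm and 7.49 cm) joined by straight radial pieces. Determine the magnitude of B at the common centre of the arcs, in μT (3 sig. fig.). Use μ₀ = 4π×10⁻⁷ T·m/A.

The radial connectors point toward the centre, so dl × r̂ = 0 and they contribute nothing.
Each semicircle gives μ₀I/(4R): inner arc 9.01×10⁻⁵ T, outer arc 6.29×10⁻⁵ T.
The two arcs carry current in opposite angular senses, so their fields oppose: B = |9.01×10⁻⁵ − 6.29×10⁻⁵| = 2.72×10⁻⁵ T.

B ≈ 27.2 μT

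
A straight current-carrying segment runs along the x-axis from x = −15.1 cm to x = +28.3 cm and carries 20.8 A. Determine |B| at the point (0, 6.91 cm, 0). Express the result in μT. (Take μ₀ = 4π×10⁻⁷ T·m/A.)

For a finite straight segment, B = (μ₀I/4πd)(sinθ₁ + sinθ₂), where θ₁, θ₂ are the angles from the perpendicular to each end.
The perpendicular distance is d = 0.0691 m; the end-offsets along the wire are a = 0.151 m and b = 0.283 m.
sinθ₁ = 0.151/√(0.151²+0.0691²) = 0.9093; sinθ₂ = 0.283/√(0.283²+0.0691²) = 0.9715.
B = (4π×10⁻⁷ × 20.8) / (4π × 0.0691) × (0.9093 + 0.9715) = 5.66×10⁻⁵ T.

B ≈ 56.6 μT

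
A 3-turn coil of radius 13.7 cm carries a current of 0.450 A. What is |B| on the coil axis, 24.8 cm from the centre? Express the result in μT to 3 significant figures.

B ≈ 0.700 μT

For an N-turn flat coil, B = Nμ₀IR²/[2(R²+z²)^(3/2)] with R = 0.137 m, z = 0.248 m.
B = 3 × 2.33×10⁻⁷ T = 7.00×10⁻⁷ T.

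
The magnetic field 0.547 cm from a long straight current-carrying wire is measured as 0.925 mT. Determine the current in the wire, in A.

For a long straight wire B = μ₀I/(2πd), so I = 2πdB/μ₀.
I = 2π × 0.00547 × 9.25×10⁻⁴ / (4π×10⁻⁷) = 25.3 A.

I ≈ 25.3 A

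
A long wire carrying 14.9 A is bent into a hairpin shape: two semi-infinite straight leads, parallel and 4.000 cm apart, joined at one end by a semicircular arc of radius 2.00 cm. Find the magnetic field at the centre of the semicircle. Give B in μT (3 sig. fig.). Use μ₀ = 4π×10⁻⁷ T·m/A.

The semicircular arc contributes B_arc = μ₀I·π/(4πR) = μ₀I/(4R) = 2.34×10⁻⁴ T.
Each semi-infinite lead is at perpendicular distance R = 0.02 m from the centre, with the perpendicular foot at its near end, so it contributes μ₀I/(4πR); both point the same way, together 1.49×10⁻⁴ T.
Arc and leads all point the same direction: B = 2.34×10⁻⁴ + 1.49×10⁻⁴ = 3.83×10⁻⁴ T.

B ≈ 383 μT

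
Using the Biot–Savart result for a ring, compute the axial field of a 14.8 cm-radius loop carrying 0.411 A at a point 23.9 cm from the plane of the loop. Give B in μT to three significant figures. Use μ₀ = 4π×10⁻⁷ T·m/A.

B ≈ 0.255 μT

On the axis of a circular loop, B = μ₀IR² / [2(R²+z²)^(3/2)].
R² + z² = (0.148)² + (0.239)² = 0.07903 m², and (R²+z²)^(3/2) = 2.22×10⁻² m³.
B = (4π×10⁻⁷ × 0.411 × 0.0219) / (2 × 2.22×10⁻²) = 2.55×10⁻⁷ T.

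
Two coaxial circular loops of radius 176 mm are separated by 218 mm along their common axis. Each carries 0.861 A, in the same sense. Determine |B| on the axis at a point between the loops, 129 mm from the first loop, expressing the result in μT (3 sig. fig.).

B ≈ 3.80 μT

Each loop contributes B = μ₀IR²/[2(R²+z²)^(3/2)] on the axis, with z measured from that loop.
Loop 1 (z = 0.129 m): B₁ = 1.61×10⁻⁶ T. Loop 2 (z = 0.089 m): B₂ = 2.18×10⁻⁶ T.
The fields add: B = B₁ + B₂ = 3.80×10⁻⁶ T.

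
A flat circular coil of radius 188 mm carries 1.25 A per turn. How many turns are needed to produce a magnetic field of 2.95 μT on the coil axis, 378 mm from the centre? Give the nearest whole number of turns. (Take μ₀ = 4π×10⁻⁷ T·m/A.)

N = 8

For an N-turn coil, B = Nμ₀IR²/[2(R²+z²)^(3/2)]. A single turn gives B₁ = 3.69×10⁻⁷ T with R = 0.188 m, z = 0.378 m.
N = B/B₁ = 2.95×10⁻⁶ / 3.69×10⁻⁷ = 8.00.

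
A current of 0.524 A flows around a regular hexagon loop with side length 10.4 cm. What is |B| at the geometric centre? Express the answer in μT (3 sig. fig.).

Each side is a finite straight segment at perpendicular distance d = a/(2 tan(π/6)) = 0.09007 m from the centre, with end-angles ±π/6.
One side contributes B₁ = (μ₀I/4πd)·2 sin(π/6) = 5.82×10⁻⁷ T.
All 6 sides add in the same direction: B = 6 × 5.82×10⁻⁷ = 3.49×10⁻⁶ T.

B ≈ 3.49 μT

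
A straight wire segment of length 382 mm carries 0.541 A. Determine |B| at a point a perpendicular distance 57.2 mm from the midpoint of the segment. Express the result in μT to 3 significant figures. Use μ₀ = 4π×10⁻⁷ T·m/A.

For a finite straight segment, B = (μ₀I/4πd)(sinθ₁ + sinθ₂), where θ₁, θ₂ are the angles from the perpendicular to each end.
The perpendicular from the point meets the wire at its midpoint, so each end is L/2 = 0.191 m away along the wire.
sinθ₁ = 0.191/√(0.191²+0.0572²) = 0.9580; sinθ₂ = 0.191/√(0.191²+0.0572²) = 0.9580.
B = (4π×10⁻⁷ × 0.541) / (4π × 0.0572) × (0.9580 + 0.9580) = 1.81×10⁻⁶ T.

B ≈ 1.81 μT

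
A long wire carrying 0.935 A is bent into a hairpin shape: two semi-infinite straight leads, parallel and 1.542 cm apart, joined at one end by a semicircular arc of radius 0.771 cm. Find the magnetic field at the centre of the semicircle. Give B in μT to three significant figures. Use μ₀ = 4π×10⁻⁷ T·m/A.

The semicircular arc contributes B_arc = μ₀I·π/(4πR) = μ₀I/(4R) = 3.81×10⁻⁵ T.
Each semi-infinite lead is at perpendicular distance R = 0.00771 m from the centre, with the perpendicular foot at its near end, so it contributes μ₀I/(4πR); both point the same way, together 2.43×10⁻⁵ T.
Arc and leads all point the same direction: B = 3.81×10⁻⁵ + 2.43×10⁻⁵ = 6.24×10⁻⁵ T.

B ≈ 62.4 μT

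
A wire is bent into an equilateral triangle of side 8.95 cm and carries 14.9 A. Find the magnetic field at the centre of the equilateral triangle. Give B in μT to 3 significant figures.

B ≈ 300 μT

Each side is a finite straight segment at perpendicular distance d = a/(2 tan(π/3)) = 0.02584 m from the centre, with end-angles ±π/3.
One side contributes B₁ = (μ₀I/4πd)·2 sin(π/3) = 9.99×10⁻⁵ T.
All 3 sides add in the same direction: B = 3 × 9.99×10⁻⁵ = 3.00×10⁻⁴ T.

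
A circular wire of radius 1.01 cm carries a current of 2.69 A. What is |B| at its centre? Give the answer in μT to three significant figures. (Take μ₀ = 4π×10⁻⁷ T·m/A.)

At the centre of a circular loop the Biot–Savart law gives B = μ₀I/(2R).
B = (4π×10⁻⁷ × 2.69) / (2 × 0.0101) = 1.67×10⁻⁴ T.

B ≈ 167 μT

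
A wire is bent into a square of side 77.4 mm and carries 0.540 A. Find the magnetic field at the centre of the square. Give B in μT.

B ≈ 7.89 μT

Each side is a finite straight segment at perpendicular distance d = a/(2 tan(π/4)) = 0.0387 m from the centre, with end-angles ±π/4.
One side contributes B₁ = (μ₀I/4πd)·2 sin(π/4) = 1.97×10⁻⁶ T.
All 4 sides add in the same direction: B = 4 × 1.97×10⁻⁶ = 7.89×10⁻⁶ T.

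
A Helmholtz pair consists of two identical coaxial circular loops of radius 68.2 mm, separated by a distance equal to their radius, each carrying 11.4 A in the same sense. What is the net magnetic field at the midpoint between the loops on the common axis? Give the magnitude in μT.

Each loop contributes B = μ₀IR²/[2(R²+z²)^(3/2)] on the axis, with z measured from that loop.
Loop 1 (z = 0.0341 m): B₁ = 7.52×10⁻⁵ T. Loop 2 (z = 0.0341 m): B₂ = 7.52×10⁻⁵ T.
The fields add: B = B₁ + B₂ = 1.50×10⁻⁴ T.

B ≈ 150 μT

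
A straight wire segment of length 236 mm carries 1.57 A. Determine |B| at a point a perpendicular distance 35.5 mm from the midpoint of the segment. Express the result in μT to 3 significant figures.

B ≈ 8.47 μT

For a finite straight segment, B = (μ₀I/4πd)(sinθ₁ + sinθ₂), where θ₁, θ₂ are the angles from the perpendicular to each end.
The perpendicular from the point meets the wire at its midpoint, so each end is L/2 = 0.118 m away along the wire.
sinθ₁ = 0.118/√(0.118²+0.0355²) = 0.9576; sinθ₂ = 0.118/√(0.118²+0.0355²) = 0.9576.
B = (4π×10⁻⁷ × 1.57) / (4π × 0.0355) × (0.9576 + 0.9576) = 8.47×10⁻⁶ T.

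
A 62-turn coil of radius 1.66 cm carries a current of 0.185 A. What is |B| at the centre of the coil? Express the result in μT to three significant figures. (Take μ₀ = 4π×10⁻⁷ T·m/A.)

B ≈ 434 μT

For an N-turn flat coil, B = Nμ₀I/(2R) with R = 0.0166 m.
B = 62 × 7.00×10⁻⁶ T = 4.34×10⁻⁴ T.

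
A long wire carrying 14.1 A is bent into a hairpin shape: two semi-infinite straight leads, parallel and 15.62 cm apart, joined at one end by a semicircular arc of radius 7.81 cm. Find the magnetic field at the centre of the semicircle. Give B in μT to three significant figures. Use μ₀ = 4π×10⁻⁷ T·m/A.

The semicircular arc contributes B_arc = μ₀I·π/(4πR) = μ₀I/(4R) = 5.67×10⁻⁵ T.
Each semi-infinite lead is at perpendicular distance R = 0.0781 m from the centre, with the perpendicular foot at its near end, so it contributes μ₀I/(4πR); both point the same way, together 3.61×10⁻⁵ T.
Arc and leads all point the same direction: B = 5.67×10⁻⁵ + 3.61×10⁻⁵ = 9.28×10⁻⁵ T.

B ≈ 92.8 μT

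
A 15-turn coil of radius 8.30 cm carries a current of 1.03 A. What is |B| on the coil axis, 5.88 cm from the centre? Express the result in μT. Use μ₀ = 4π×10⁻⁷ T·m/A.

B ≈ 63.5 μT

For an N-turn flat coil, B = Nμ₀IR²/[2(R²+z²)^(3/2)] with R = 0.083 m, z = 0.0588 m.
B = 15 × 4.24×10⁻⁶ T = 6.35×10⁻⁵ T.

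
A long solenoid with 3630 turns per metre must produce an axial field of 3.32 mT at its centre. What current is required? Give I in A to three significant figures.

Inside a long solenoid B = μ₀nI with n = 3630 m⁻¹, so I = B/(μ₀n).
I = 3.32×10⁻³ / (4π×10⁻⁷ × 3630) = 0.728 A.

I ≈ 0.728 A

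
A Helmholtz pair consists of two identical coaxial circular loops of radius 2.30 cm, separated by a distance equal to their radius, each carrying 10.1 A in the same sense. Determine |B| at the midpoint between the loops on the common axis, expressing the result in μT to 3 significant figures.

Each loop contributes B = μ₀IR²/[2(R²+z²)^(3/2)] on the axis, with z measured from that loop.
Loop 1 (z = 0.0115 m): B₁ = 1.97×10⁻⁴ T. Loop 2 (z = 0.0115 m): B₂ = 1.97×10⁻⁴ T.
The fields add: B = B₁ + B₂ = 3.95×10⁻⁴ T.

B ≈ 395 μT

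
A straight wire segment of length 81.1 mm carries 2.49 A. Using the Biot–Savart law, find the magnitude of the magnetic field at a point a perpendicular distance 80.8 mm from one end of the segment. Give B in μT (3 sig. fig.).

For a finite straight segment, B = (μ₀I/4πd)(sinθ₁ + sinθ₂), where θ₁, θ₂ are the angles from the perpendicular to each end.
The perpendicular foot is at one end, so the two end-offsets along the wire are 0 and L = 0.0811 m.
sinθ₁ = 0/√(0²+0.0808²) = 0.0000; sinθ₂ = 0.0811/√(0.0811²+0.0808²) = 0.7084.
B = (4π×10⁻⁷ × 2.49) / (4π × 0.0808) × (0.0000 + 0.7084) = 2.18×10⁻⁶ T.

B ≈ 2.18 μT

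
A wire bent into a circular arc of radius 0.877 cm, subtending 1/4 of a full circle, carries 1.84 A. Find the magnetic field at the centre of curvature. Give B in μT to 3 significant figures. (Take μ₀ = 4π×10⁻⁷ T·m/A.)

The Biot–Savart field of a circular arc at its centre is B = μ₀Iφ/(4πR), with φ = 1.571 rad.
B = (4π×10⁻⁷ × 1.84 × 1.571) / (4π × 0.00877) = 3.30×10⁻⁵ T.

B ≈ 33.0 μT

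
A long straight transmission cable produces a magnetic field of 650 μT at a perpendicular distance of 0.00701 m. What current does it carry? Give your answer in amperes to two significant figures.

I ≈ 23 A

For a long straight wire B = μ₀I/(2πd), so I = 2πdB/μ₀.
I = 2π × 0.00701 × 6.50×10⁻⁴ / (4π×10⁻⁷) = 22.8 A.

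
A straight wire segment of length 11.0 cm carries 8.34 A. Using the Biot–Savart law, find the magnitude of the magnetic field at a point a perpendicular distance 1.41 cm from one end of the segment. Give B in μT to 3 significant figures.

For a finite straight segment, B = (μ₀I/4πd)(sinθ₁ + sinθ₂), where θ₁, θ₂ are the angles from the perpendicular to each end.
The perpendicular foot is at one end, so the two end-offsets along the wire are 0 and L = 0.11 m.
sinθ₁ = 0/√(0²+0.0141²) = 0.0000; sinθ₂ = 0.11/√(0.11²+0.0141²) = 0.9919.
B = (4π×10⁻⁷ × 8.34) / (4π × 0.0141) × (0.0000 + 0.9919) = 5.87×10⁻⁵ T.

B ≈ 58.7 μT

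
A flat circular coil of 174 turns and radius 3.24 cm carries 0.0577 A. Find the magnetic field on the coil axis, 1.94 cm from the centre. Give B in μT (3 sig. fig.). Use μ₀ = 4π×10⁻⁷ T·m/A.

For an N-turn flat coil, B = Nμ₀IR²/[2(R²+z²)^(3/2)] with R = 0.0324 m, z = 0.0194 m.
B = 174 × 7.07×10⁻⁷ T = 1.23×10⁻⁴ T.

B ≈ 123 μT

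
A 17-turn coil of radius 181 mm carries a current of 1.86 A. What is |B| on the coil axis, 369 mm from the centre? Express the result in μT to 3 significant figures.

B ≈ 9.37 μT

For an N-turn flat coil, B = Nμ₀IR²/[2(R²+z²)^(3/2)] with R = 0.181 m, z = 0.369 m.
B = 17 × 5.51×10⁻⁷ T = 9.37×10⁻⁶ T.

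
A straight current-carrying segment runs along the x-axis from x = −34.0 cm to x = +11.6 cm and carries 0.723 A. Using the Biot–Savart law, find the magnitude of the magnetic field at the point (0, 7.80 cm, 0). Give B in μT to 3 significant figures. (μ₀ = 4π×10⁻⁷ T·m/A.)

For a finite straight segment, B = (μ₀I/4πd)(sinθ₁ + sinθ₂), where θ₁, θ₂ are the angles from the perpendicular to each end.
The perpendicular distance is d = 0.078 m; the end-offsets along the wire are a = 0.34 m and b = 0.116 m.
sinθ₁ = 0.34/√(0.34²+0.078²) = 0.9747; sinθ₂ = 0.116/√(0.116²+0.078²) = 0.8298.
B = (4π×10⁻⁷ × 0.723) / (4π × 0.078) × (0.9747 + 0.8298) = 1.67×10⁻⁶ T.

B ≈ 1.67 μT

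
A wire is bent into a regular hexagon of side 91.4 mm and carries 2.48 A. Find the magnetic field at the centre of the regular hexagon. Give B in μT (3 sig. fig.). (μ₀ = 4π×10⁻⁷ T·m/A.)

Each side is a finite straight segment at perpendicular distance d = a/(2 tan(π/6)) = 0.07915 m from the centre, with end-angles ±π/6.
One side contributes B₁ = (μ₀I/4πd)·2 sin(π/6) = 3.13×10⁻⁶ T.
All 6 sides add in the same direction: B = 6 × 3.13×10⁻⁶ = 1.88×10⁻⁵ T.

B ≈ 18.8 μT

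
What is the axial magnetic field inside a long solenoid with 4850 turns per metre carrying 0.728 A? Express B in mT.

B ≈ 4.44 mT

Inside a long solenoid, B = μ₀nI with n = 4850 turns/m.
B = 4π×10⁻⁷ × 4850 × 0.728 = 4.44×10⁻³ T.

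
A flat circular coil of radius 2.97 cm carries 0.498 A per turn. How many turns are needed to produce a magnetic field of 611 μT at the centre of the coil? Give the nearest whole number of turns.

For an N-turn coil, B = Nμ₀I/(2R). A single turn gives B₁ = 1.05×10⁻⁵ T with R = 0.0297 m.
N = B/B₁ = 6.11×10⁻⁴ / 1.05×10⁻⁵ = 57.99.

N = 58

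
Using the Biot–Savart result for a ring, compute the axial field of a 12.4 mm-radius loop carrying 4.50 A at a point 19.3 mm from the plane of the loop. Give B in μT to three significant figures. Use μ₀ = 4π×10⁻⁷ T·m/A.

B ≈ 36.0 μT

On the axis of a circular loop, B = μ₀IR² / [2(R²+z²)^(3/2)].
R² + z² = (0.0124)² + (0.0193)² = 0.0005263 m², and (R²+z²)^(3/2) = 1.21×10⁻⁵ m³.
B = (4π×10⁻⁷ × 4.50 × 0.0001538) / (2 × 1.21×10⁻⁵) = 3.60×10⁻⁵ T.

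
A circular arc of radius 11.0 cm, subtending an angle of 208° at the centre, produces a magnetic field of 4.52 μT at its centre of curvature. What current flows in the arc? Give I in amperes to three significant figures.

For a circular arc, B = μ₀Iφ/(4πR) with φ in radians; here φ = 3.63 rad.
So I = 4πRB/(μ₀φ) = 4π × 0.11 × 4.52×10⁻⁶ / (4π×10⁻⁷ × 3.63) = 1.37 A.

I ≈ 1.37 A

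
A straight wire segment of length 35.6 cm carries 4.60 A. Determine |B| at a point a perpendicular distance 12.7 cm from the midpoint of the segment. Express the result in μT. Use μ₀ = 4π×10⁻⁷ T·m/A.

For a finite straight segment, B = (μ₀I/4πd)(sinθ₁ + sinθ₂), where θ₁, θ₂ are the angles from the perpendicular to each end.
The perpendicular from the point meets the wire at its midpoint, so each end is L/2 = 0.178 m away along the wire.
sinθ₁ = 0.178/√(0.178²+0.127²) = 0.8140; sinθ₂ = 0.178/√(0.178²+0.127²) = 0.8140.
B = (4π×10⁻⁷ × 4.60) / (4π × 0.127) × (0.8140 + 0.8140) = 5.90×10⁻⁶ T.

B ≈ 5.90 μT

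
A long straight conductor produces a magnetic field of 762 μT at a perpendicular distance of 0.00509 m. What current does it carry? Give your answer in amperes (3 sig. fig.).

For a long straight wire B = μ₀I/(2πd), so I = 2πdB/μ₀.
I = 2π × 0.00509 × 7.62×10⁻⁴ / (4π×10⁻⁷) = 19.4 A.

I ≈ 19.4 A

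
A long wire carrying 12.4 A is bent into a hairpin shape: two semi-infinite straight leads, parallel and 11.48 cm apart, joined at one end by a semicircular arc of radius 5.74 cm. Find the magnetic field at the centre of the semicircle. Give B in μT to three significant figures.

B ≈ 111 μT

The semicircular arc contributes B_arc = μ₀I·π/(4πR) = μ₀I/(4R) = 6.79×10⁻⁵ T.
Each semi-infinite lead is at perpendicular distance R = 0.0574 m from the centre, with the perpendicular foot at its near end, so it contributes μ₀I/(4πR); both point the same way, together 4.32×10⁻⁵ T.
Arc and leads all point the same direction: B = 6.79×10⁻⁵ + 4.32×10⁻⁵ = 1.11×10⁻⁴ T.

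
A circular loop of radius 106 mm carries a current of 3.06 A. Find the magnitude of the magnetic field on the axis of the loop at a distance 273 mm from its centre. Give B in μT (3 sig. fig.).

B ≈ 0.860 μT

On the axis of a circular loop, B = μ₀IR² / [2(R²+z²)^(3/2)].
R² + z² = (0.106)² + (0.273)² = 0.08577 m², and (R²+z²)^(3/2) = 2.51×10⁻² m³.
B = (4π×10⁻⁷ × 3.06 × 0.01124) / (2 × 2.51×10⁻²) = 8.60×10⁻⁷ T.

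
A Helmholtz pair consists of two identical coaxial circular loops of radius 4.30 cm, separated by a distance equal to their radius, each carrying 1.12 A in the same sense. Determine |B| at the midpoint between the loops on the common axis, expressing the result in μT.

B ≈ 23.4 μT

Each loop contributes B = μ₀IR²/[2(R²+z²)^(3/2)] on the axis, with z measured from that loop.
Loop 1 (z = 0.0215 m): B₁ = 1.17×10⁻⁵ T. Loop 2 (z = 0.0215 m): B₂ = 1.17×10⁻⁵ T.
The fields add: B = B₁ + B₂ = 2.34×10⁻⁵ T.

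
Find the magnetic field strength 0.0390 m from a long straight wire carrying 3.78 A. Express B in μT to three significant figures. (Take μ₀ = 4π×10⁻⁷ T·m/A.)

For an infinitely long straight wire, B = μ₀I/(2πd).
B = (4π×10⁻⁷ × 3.78) / (2π × 0.039) = 1.94×10⁻⁵ T.

B ≈ 19.4 μT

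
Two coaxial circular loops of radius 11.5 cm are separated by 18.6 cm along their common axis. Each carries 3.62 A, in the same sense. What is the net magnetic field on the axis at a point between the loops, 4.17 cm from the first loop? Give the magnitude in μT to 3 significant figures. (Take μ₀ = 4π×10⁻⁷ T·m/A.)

Each loop contributes B = μ₀IR²/[2(R²+z²)^(3/2)] on the axis, with z measured from that loop.
Loop 1 (z = 0.0417 m): B₁ = 1.64×10⁻⁵ T. Loop 2 (z = 0.1443 m): B₂ = 4.79×10⁻⁶ T.
The fields add: B = B₁ + B₂ = 2.12×10⁻⁵ T.

B ≈ 21.2 μT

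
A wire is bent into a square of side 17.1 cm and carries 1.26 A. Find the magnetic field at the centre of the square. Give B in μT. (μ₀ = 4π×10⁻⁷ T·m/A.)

Each side is a finite straight segment at perpendicular distance d = a/(2 tan(π/4)) = 0.0855 m from the centre, with end-angles ±π/4.
One side contributes B₁ = (μ₀I/4πd)·2 sin(π/4) = 2.08×10⁻⁶ T.
All 4 sides add in the same direction: B = 4 × 2.08×10⁻⁶ = 8.34×10⁻⁶ T.

B ≈ 8.34 μT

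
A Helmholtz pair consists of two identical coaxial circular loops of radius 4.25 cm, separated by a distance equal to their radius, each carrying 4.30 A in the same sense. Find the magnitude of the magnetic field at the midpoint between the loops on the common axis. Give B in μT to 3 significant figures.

Each loop contributes B = μ₀IR²/[2(R²+z²)^(3/2)] on the axis, with z measured from that loop.
Loop 1 (z = 0.02125 m): B₁ = 4.55×10⁻⁵ T. Loop 2 (z = 0.02125 m): B₂ = 4.55×10⁻⁵ T.
The fields add: B = B₁ + B₂ = 9.10×10⁻⁵ T.

B ≈ 91.0 μT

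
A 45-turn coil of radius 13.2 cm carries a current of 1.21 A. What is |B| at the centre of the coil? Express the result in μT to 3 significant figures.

For an N-turn flat coil, B = Nμ₀I/(2R) with R = 0.132 m.
B = 45 × 5.76×10⁻⁶ T = 2.59×10⁻⁴ T.

B ≈ 259 μT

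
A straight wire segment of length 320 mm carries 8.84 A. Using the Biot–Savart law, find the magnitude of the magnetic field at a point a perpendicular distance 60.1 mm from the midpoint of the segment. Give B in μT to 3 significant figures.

For a finite straight segment, B = (μ₀I/4πd)(sinθ₁ + sinθ₂), where θ₁, θ₂ are the angles from the perpendicular to each end.
The perpendicular from the point meets the wire at its midpoint, so each end is L/2 = 0.16 m away along the wire.
sinθ₁ = 0.16/√(0.16²+0.0601²) = 0.9361; sinθ₂ = 0.16/√(0.16²+0.0601²) = 0.9361.
B = (4π×10⁻⁷ × 8.84) / (4π × 0.0601) × (0.9361 + 0.9361) = 2.75×10⁻⁵ T.

B ≈ 27.5 μT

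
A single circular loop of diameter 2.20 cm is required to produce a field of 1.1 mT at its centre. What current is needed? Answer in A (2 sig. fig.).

At the centre of a circular loop B = μ₀I/(2R), so I = 2RB/μ₀.
With R = 0.011 m, I = 2 × 0.011 × 1.10×10⁻³ / (4π×10⁻⁷) = 19.3 A.

I ≈ 19 A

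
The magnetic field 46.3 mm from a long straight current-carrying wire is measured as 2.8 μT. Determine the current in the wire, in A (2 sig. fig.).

For a long straight wire B = μ₀I/(2πd), so I = 2πdB/μ₀.
I = 2π × 0.0463 × 2.80×10⁻⁶ / (4π×10⁻⁷) = 0.648 A.

I ≈ 0.65 A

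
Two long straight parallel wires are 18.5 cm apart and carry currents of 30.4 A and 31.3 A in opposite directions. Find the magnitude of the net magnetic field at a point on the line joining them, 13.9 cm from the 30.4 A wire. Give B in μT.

B ≈ 180 μT

Each long wire gives B = μ₀I/(2πd). Distances are d₁ = 0.139 m and d₂ = 0.046 m.
B₁ = 4.37×10⁻⁵ T, B₂ = 1.36×10⁻⁴ T.
Between antiparallel currents both contributions point the same way, so they add. B = B₁ + B₂ = 4.37×10⁻⁵ + 1.36×10⁻⁴ = 1.80×10⁻⁴ T.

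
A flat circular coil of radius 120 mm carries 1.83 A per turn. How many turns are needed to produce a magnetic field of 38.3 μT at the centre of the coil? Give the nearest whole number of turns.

For an N-turn coil, B = Nμ₀I/(2R). A single turn gives B₁ = 9.58×10⁻⁶ T with R = 0.12 m.
N = B/B₁ = 3.83×10⁻⁵ / 9.58×10⁻⁶ = 4.00.

N = 4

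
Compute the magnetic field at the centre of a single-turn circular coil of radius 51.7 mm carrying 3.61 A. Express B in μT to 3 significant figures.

At the centre of a circular loop the Biot–Savart law gives B = μ₀I/(2R).
B = (4π×10⁻⁷ × 3.61) / (2 × 0.0517) = 4.39×10⁻⁵ T.

B ≈ 43.9 μT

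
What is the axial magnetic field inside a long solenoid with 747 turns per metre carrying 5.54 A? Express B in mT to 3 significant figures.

B ≈ 5.20 mT

Inside a long solenoid, B = μ₀nI with n = 747 turns/m.
B = 4π×10⁻⁷ × 747 × 5.54 = 5.20×10⁻³ T.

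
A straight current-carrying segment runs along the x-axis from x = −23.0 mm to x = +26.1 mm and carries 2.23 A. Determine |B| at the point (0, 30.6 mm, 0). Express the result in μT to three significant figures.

B ≈ 9.11 μT

For a finite straight segment, B = (μ₀I/4πd)(sinθ₁ + sinθ₂), where θ₁, θ₂ are the angles from the perpendicular to each end.
The perpendicular distance is d = 0.0306 m; the end-offsets along the wire are a = 0.023 m and b = 0.0261 m.
sinθ₁ = 0.023/√(0.023²+0.0306²) = 0.6008; sinθ₂ = 0.0261/√(0.0261²+0.0306²) = 0.6489.
B = (4π×10⁻⁷ × 2.23) / (4π × 0.0306) × (0.6008 + 0.6489) = 9.11×10⁻⁶ T.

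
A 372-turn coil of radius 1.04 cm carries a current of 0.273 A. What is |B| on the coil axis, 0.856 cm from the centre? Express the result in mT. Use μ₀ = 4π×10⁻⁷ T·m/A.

For an N-turn flat coil, B = Nμ₀IR²/[2(R²+z²)^(3/2)] with R = 0.0104 m, z = 0.00856 m.
B = 372 × 7.59×10⁻⁶ T = 2.82×10⁻³ T.

B ≈ 2.82 mT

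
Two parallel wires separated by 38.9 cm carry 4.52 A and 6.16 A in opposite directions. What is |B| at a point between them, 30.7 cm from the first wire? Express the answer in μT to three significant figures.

Each long wire gives B = μ₀I/(2πd). Distances are d₁ = 0.307 m and d₂ = 0.082 m.
B₁ = 2.94×10⁻⁶ T, B₂ = 1.50×10⁻⁵ T.
Between antiparallel currents both contributions point the same way, so they add. B = B₁ + B₂ = 2.94×10⁻⁶ + 1.50×10⁻⁵ = 1.80×10⁻⁵ T.

B ≈ 18.0 μT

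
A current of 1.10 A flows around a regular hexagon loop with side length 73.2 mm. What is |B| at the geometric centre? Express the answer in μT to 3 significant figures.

B ≈ 10.4 μT

Each side is a finite straight segment at perpendicular distance d = a/(2 tan(π/6)) = 0.06339 m from the centre, with end-angles ±π/6.
One side contributes B₁ = (μ₀I/4πd)·2 sin(π/6) = 1.74×10⁻⁶ T.
All 6 sides add in the same direction: B = 6 × 1.74×10⁻⁶ = 1.04×10⁻⁵ T.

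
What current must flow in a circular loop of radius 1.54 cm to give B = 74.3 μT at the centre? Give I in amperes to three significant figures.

I ≈ 1.82 A

At the centre of a circular loop B = μ₀I/(2R), so I = 2RB/μ₀.
With R = 0.0154 m, I = 2 × 0.0154 × 7.43×10⁻⁵ / (4π×10⁻⁷) = 1.82 A.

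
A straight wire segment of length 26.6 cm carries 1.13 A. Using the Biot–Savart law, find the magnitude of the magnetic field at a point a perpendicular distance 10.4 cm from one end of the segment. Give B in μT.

B ≈ 1.01 μT

For a finite straight segment, B = (μ₀I/4πd)(sinθ₁ + sinθ₂), where θ₁, θ₂ are the angles from the perpendicular to each end.
The perpendicular foot is at one end, so the two end-offsets along the wire are 0 and L = 0.266 m.
sinθ₁ = 0/√(0²+0.104²) = 0.0000; sinθ₂ = 0.266/√(0.266²+0.104²) = 0.9313.
B = (4π×10⁻⁷ × 1.13) / (4π × 0.104) × (0.0000 + 0.9313) = 1.01×10⁻⁶ T.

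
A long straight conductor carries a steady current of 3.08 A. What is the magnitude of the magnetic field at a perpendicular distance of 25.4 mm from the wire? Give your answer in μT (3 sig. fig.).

For an infinitely long straight wire, B = μ₀I/(2πd).
B = (4π×10⁻⁷ × 3.08) / (2π × 0.0254) = 2.43×10⁻⁵ T.

B ≈ 24.3 μT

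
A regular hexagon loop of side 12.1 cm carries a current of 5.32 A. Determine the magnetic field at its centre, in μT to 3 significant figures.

Each side is a finite straight segment at perpendicular distance d = a/(2 tan(π/6)) = 0.1048 m from the centre, with end-angles ±π/6.
One side contributes B₁ = (μ₀I/4πd)·2 sin(π/6) = 5.08×10⁻⁶ T.
All 6 sides add in the same direction: B = 6 × 5.08×10⁻⁶ = 3.05×10⁻⁵ T.

B ≈ 30.5 μT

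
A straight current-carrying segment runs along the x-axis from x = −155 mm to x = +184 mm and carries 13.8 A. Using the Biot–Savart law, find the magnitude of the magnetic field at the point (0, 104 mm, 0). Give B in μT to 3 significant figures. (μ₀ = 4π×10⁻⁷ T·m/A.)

B ≈ 22.6 μT

For a finite straight segment, B = (μ₀I/4πd)(sinθ₁ + sinθ₂), where θ₁, θ₂ are the angles from the perpendicular to each end.
The perpendicular distance is d = 0.104 m; the end-offsets along the wire are a = 0.155 m and b = 0.184 m.
sinθ₁ = 0.155/√(0.155²+0.104²) = 0.8304; sinθ₂ = 0.184/√(0.184²+0.104²) = 0.8706.
B = (4π×10⁻⁷ × 13.8) / (4π × 0.104) × (0.8304 + 0.8706) = 2.26×10⁻⁵ T.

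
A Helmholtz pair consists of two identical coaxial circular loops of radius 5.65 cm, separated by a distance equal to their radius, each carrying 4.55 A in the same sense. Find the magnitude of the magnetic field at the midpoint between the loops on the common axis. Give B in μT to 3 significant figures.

B ≈ 72.4 μT

Each loop contributes B = μ₀IR²/[2(R²+z²)^(3/2)] on the axis, with z measured from that loop.
Loop 1 (z = 0.02825 m): B₁ = 3.62×10⁻⁵ T. Loop 2 (z = 0.02825 m): B₂ = 3.62×10⁻⁵ T.
The fields add: B = B₁ + B₂ = 7.24×10⁻⁵ T.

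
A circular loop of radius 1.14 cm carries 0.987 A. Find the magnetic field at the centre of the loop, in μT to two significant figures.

At the centre of a circular loop the Biot–Savart law gives B = μ₀I/(2R).
B = (4π×10⁻⁷ × 0.987) / (2 × 0.0114) = 5.44×10⁻⁵ T.

B ≈ 54 μT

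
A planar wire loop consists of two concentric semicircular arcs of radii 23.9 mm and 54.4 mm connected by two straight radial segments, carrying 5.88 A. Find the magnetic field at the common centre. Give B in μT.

B ≈ 43.3 μT

The radial connectors point toward the centre, so dl × r̂ = 0 and they contribute nothing.
Each semicircle gives μ₀I/(4R): inner arc 7.73×10⁻⁵ T, outer arc 3.40×10⁻⁵ T.
The two arcs carry current in opposite angular senses, so their fields oppose: B = |7.73×10⁻⁵ − 3.40×10⁻⁵| = 4.33×10⁻⁵ T.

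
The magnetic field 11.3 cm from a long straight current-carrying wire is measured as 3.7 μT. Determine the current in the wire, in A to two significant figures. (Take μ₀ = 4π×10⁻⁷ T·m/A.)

I ≈ 2.1 A

For a long straight wire B = μ₀I/(2πd), so I = 2πdB/μ₀.
I = 2π × 0.113 × 3.70×10⁻⁶ / (4π×10⁻⁷) = 2.09 A.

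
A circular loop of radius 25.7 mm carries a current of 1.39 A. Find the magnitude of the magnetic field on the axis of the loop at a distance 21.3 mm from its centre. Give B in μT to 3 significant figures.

B ≈ 15.5 μT

On the axis of a circular loop, B = μ₀IR² / [2(R²+z²)^(3/2)].
R² + z² = (0.0257)² + (0.0213)² = 0.001114 m², and (R²+z²)^(3/2) = 3.72×10⁻⁵ m³.
B = (4π×10⁻⁷ × 1.39 × 0.0006605) / (2 × 3.72×10⁻⁵) = 1.55×10⁻⁵ T.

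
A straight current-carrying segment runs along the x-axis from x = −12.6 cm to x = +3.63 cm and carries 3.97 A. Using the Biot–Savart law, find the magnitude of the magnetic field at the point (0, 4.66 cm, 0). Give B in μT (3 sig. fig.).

B ≈ 13.2 μT

For a finite straight segment, B = (μ₀I/4πd)(sinθ₁ + sinθ₂), where θ₁, θ₂ are the angles from the perpendicular to each end.
The perpendicular distance is d = 0.0466 m; the end-offsets along the wire are a = 0.126 m and b = 0.0363 m.
sinθ₁ = 0.126/√(0.126²+0.0466²) = 0.9379; sinθ₂ = 0.0363/√(0.0363²+0.0466²) = 0.6145.
B = (4π×10⁻⁷ × 3.97) / (4π × 0.0466) × (0.9379 + 0.6145) = 1.32×10⁻⁵ T.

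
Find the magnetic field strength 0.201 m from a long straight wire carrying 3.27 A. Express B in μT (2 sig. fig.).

For an infinitely long straight wire, B = μ₀I/(2πd).
B = (4π×10⁻⁷ × 3.27) / (2π × 0.201) = 3.25×10⁻⁶ T.

B ≈ 3.3 μT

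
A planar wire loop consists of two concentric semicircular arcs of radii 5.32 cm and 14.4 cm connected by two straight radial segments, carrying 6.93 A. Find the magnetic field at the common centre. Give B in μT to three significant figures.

The radial connectors point toward the centre, so dl × r̂ = 0 and they contribute nothing.
Each semicircle gives μ₀I/(4R): inner arc 4.09×10⁻⁵ T, outer arc 1.51×10⁻⁵ T.
The two arcs carry current in opposite angular senses, so their fields oppose: B = |4.09×10⁻⁵ − 1.51×10⁻⁵| = 2.58×10⁻⁵ T.

B ≈ 25.8 μT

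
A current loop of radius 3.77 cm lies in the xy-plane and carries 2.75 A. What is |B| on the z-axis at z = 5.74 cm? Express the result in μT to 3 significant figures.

B ≈ 7.58 μT

On the axis of a circular loop, B = μ₀IR² / [2(R²+z²)^(3/2)].
R² + z² = (0.0377)² + (0.0574)² = 0.004716 m², and (R²+z²)^(3/2) = 3.24×10⁻⁴ m³.
B = (4π×10⁻⁷ × 2.75 × 0.001421) / (2 × 3.24×10⁻⁴) = 7.58×10⁻⁶ T.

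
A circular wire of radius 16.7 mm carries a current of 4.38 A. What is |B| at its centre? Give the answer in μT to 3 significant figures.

At the centre of a circular loop the Biot–Savart law gives B = μ₀I/(2R).
B = (4π×10⁻⁷ × 4.38) / (2 × 0.0167) = 1.65×10⁻⁴ T.

B ≈ 165 μT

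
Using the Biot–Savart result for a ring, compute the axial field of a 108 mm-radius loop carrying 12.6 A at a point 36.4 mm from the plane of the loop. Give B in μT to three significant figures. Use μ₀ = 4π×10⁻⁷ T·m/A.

B ≈ 62.4 μT

On the axis of a circular loop, B = μ₀IR² / [2(R²+z²)^(3/2)].
R² + z² = (0.108)² + (0.0364)² = 0.01299 m², and (R²+z²)^(3/2) = 1.48×10⁻³ m³.
B = (4π×10⁻⁷ × 12.6 × 0.01166) / (2 × 1.48×10⁻³) = 6.24×10⁻⁵ T.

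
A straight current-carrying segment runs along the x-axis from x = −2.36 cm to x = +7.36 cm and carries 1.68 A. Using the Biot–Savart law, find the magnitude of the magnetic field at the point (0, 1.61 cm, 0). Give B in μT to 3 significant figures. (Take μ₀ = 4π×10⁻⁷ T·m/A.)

For a finite straight segment, B = (μ₀I/4πd)(sinθ₁ + sinθ₂), where θ₁, θ₂ are the angles from the perpendicular to each end.
The perpendicular distance is d = 0.0161 m; the end-offsets along the wire are a = 0.0236 m and b = 0.0736 m.
sinθ₁ = 0.0236/√(0.0236²+0.0161²) = 0.8261; sinθ₂ = 0.0736/√(0.0736²+0.0161²) = 0.9769.
B = (4π×10⁻⁷ × 1.68) / (4π × 0.0161) × (0.8261 + 0.9769) = 1.88×10⁻⁵ T.

B ≈ 18.8 μT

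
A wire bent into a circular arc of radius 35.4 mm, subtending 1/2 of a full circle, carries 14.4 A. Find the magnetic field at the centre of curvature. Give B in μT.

The Biot–Savart field of a circular arc at its centre is B = μ₀Iφ/(4πR), with φ = 3.142 rad.
B = (4π×10⁻⁷ × 14.4 × 3.142) / (4π × 0.0354) = 1.28×10⁻⁴ T.

B ≈ 128 μT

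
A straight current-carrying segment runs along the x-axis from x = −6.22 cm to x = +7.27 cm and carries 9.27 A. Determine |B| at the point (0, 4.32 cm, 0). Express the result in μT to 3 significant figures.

For a finite straight segment, B = (μ₀I/4πd)(sinθ₁ + sinθ₂), where θ₁, θ₂ are the angles from the perpendicular to each end.
The perpendicular distance is d = 0.0432 m; the end-offsets along the wire are a = 0.0622 m and b = 0.0727 m.
sinθ₁ = 0.0622/√(0.0622²+0.0432²) = 0.8213; sinθ₂ = 0.0727/√(0.0727²+0.0432²) = 0.8597.
B = (4π×10⁻⁷ × 9.27) / (4π × 0.0432) × (0.8213 + 0.8597) = 3.61×10⁻⁵ T.

B ≈ 36.1 μT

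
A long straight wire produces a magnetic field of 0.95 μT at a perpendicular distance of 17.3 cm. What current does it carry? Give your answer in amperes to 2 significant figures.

I ≈ 0.82 A

For a long straight wire B = μ₀I/(2πd), so I = 2πdB/μ₀.
I = 2π × 0.173 × 9.50×10⁻⁷ / (4π×10⁻⁷) = 0.822 A.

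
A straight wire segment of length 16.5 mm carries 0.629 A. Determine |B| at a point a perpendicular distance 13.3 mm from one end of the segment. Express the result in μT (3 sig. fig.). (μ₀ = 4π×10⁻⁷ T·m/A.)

B ≈ 3.68 μT

For a finite straight segment, B = (μ₀I/4πd)(sinθ₁ + sinθ₂), where θ₁, θ₂ are the angles from the perpendicular to each end.
The perpendicular foot is at one end, so the two end-offsets along the wire are 0 and L = 0.0165 m.
sinθ₁ = 0/√(0²+0.0133²) = 0.0000; sinθ₂ = 0.0165/√(0.0165²+0.0133²) = 0.7786.
B = (4π×10⁻⁷ × 0.629) / (4π × 0.0133) × (0.0000 + 0.7786) = 3.68×10⁻⁶ T.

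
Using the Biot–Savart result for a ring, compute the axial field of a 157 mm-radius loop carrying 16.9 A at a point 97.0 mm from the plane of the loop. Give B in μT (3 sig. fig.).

On the axis of a circular loop, B = μ₀IR² / [2(R²+z²)^(3/2)].
R² + z² = (0.157)² + (0.097)² = 0.03406 m², and (R²+z²)^(3/2) = 6.29×10⁻³ m³.
B = (4π×10⁻⁷ × 16.9 × 0.02465) / (2 × 6.29×10⁻³) = 4.16×10⁻⁵ T.

B ≈ 41.6 μT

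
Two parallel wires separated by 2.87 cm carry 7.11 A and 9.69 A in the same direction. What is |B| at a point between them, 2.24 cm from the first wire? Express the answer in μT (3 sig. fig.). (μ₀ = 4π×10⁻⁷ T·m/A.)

Each long wire gives B = μ₀I/(2πd). Distances are d₁ = 0.0224 m and d₂ = 0.0063 m.
B₁ = 6.35×10⁻⁵ T, B₂ = 3.08×10⁻⁴ T.
Between parallel currents the two contributions point in opposite directions, so they subtract. B = |B₁ − B₂| = |6.35×10⁻⁵ − 3.08×10⁻⁴| = 2.44×10⁻⁴ T.

B ≈ 244 μT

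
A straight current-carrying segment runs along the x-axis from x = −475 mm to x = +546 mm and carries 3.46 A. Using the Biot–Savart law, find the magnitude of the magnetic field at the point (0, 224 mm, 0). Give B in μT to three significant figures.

B ≈ 2.83 μT

For a finite straight segment, B = (μ₀I/4πd)(sinθ₁ + sinθ₂), where θ₁, θ₂ are the angles from the perpendicular to each end.
The perpendicular distance is d = 0.224 m; the end-offsets along the wire are a = 0.475 m and b = 0.546 m.
sinθ₁ = 0.475/√(0.475²+0.224²) = 0.9045; sinθ₂ = 0.546/√(0.546²+0.224²) = 0.9252.
B = (4π×10⁻⁷ × 3.46) / (4π × 0.224) × (0.9045 + 0.9252) = 2.83×10⁻⁶ T.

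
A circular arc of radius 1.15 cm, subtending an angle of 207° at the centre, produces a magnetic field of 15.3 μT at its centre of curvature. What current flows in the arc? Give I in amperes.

I ≈ 0.487 A

For a circular arc, B = μ₀Iφ/(4πR) with φ in radians; here φ = 3.613 rad.
So I = 4πRB/(μ₀φ) = 4π × 0.0115 × 1.53×10⁻⁵ / (4π×10⁻⁷ × 3.613) = 0.487 A.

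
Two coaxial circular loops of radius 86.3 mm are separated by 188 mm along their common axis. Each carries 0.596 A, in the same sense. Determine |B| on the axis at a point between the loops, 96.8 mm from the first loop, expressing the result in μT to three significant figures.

Each loop contributes B = μ₀IR²/[2(R²+z²)^(3/2)] on the axis, with z measured from that loop.
Loop 1 (z = 0.0968 m): B₁ = 1.28×10⁻⁶ T. Loop 2 (z = 0.0912 m): B₂ = 1.41×10⁻⁶ T.
The fields add: B = B₁ + B₂ = 2.69×10⁻⁶ T.

B ≈ 2.69 μT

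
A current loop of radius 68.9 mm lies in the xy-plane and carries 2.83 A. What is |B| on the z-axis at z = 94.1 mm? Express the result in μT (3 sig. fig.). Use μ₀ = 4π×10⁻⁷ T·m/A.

B ≈ 5.32 μT

On the axis of a circular loop, B = μ₀IR² / [2(R²+z²)^(3/2)].
R² + z² = (0.0689)² + (0.0941)² = 0.0136 m², and (R²+z²)^(3/2) = 1.59×10⁻³ m³.
B = (4π×10⁻⁷ × 2.83 × 0.004747) / (2 × 1.59×10⁻³) = 5.32×10⁻⁶ T.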